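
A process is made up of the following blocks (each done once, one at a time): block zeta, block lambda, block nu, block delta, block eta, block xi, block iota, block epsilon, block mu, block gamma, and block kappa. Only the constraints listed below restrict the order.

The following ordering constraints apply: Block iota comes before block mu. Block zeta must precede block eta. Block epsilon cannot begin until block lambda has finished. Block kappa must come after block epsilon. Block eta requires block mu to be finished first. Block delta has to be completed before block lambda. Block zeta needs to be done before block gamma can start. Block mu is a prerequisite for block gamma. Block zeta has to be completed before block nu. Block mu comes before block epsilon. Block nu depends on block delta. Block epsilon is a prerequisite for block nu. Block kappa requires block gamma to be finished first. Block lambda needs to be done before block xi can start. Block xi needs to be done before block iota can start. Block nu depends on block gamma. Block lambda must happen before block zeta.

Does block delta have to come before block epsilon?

Yes

Tracing the constraints gives a chain: block delta → block lambda → block epsilon.
Hence block delta necessarily comes before block epsilon.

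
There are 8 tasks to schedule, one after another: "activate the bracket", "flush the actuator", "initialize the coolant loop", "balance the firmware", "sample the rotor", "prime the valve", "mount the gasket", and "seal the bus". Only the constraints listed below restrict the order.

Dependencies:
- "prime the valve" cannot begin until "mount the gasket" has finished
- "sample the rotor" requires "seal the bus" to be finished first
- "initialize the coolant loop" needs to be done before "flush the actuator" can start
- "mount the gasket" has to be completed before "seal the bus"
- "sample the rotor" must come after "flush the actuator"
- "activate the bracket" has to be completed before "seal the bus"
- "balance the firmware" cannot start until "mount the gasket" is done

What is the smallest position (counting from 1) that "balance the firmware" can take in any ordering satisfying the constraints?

The only task forced before "balance the firmware" (directly or transitively) is "mount the gasket".
With 1 mandatory predecessor, the earliest "balance the firmware" can sit is position 1+1 = 2, and placing just that one first achieves it.

2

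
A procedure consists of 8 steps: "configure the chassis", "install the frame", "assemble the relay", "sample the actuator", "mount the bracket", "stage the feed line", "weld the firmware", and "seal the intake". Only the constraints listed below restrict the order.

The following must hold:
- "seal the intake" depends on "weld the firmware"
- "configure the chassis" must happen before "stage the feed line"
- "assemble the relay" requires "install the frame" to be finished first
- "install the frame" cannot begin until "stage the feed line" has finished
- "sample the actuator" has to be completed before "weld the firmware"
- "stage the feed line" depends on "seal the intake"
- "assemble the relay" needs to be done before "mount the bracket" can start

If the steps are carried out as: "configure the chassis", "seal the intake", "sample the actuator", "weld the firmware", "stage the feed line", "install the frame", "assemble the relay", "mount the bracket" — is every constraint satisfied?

No

Here "weld the firmware" comes after "seal the intake".
Since "weld the firmware" is required before "seal the intake", the ordering is invalid.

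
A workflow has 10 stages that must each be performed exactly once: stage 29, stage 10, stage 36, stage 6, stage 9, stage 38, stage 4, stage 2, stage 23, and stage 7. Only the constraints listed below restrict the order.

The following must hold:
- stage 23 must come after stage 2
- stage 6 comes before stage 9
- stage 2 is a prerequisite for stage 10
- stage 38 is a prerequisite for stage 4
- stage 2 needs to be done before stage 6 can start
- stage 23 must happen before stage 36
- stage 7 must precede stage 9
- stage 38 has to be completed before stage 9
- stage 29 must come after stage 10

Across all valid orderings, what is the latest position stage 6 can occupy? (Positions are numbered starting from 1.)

The only stage forced after stage 6 (directly or by a chain) is stage 9.
With 1 mandatory successor out of 10 stages total, the latest slot for stage 6 is 10−1 = 9, and it's reachable by doing all non-successors before stage 6.

9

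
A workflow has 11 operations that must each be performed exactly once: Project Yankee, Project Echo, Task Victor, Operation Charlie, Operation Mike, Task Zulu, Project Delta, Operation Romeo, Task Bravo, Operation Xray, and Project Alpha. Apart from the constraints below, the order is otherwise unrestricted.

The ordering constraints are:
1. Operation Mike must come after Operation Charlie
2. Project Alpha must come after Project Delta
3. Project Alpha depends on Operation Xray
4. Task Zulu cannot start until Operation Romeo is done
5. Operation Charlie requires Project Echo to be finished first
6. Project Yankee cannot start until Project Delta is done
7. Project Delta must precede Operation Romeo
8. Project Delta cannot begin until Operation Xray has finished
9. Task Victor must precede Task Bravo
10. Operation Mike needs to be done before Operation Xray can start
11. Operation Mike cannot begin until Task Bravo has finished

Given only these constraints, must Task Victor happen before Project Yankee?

Following the dependencies: Task Victor → Task Bravo → Operation Mike → Operation Xray → Project Delta → Project Yankee.
That forces Task Victor before Project Yankee in every valid schedule.

Yes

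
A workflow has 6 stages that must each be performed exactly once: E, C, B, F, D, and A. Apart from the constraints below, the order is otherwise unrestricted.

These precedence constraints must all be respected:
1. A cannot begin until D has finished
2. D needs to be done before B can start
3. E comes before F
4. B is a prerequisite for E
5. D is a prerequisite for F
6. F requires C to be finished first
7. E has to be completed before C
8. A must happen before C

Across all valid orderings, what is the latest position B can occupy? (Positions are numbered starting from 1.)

The stages that are forced after B, directly or by a chain of constraints, are E, C, F. That's 3 stages.
So at least 3 stages follow B, putting B no later than position 3. That position is achievable by scheduling everything else first.

3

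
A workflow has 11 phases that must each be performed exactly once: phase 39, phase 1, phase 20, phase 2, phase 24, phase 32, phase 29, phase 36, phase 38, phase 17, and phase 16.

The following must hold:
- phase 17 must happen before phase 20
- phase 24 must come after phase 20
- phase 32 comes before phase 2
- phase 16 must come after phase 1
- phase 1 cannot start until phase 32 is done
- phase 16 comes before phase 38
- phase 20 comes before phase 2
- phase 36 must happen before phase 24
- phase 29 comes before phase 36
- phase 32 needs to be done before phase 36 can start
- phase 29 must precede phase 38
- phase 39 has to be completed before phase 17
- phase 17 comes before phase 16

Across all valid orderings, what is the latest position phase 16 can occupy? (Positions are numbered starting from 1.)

10

The only phase forced after phase 16 (directly or by a chain) is phase 38.
With 1 mandatory successor out of 11 phases total, the latest slot for phase 16 is 11−1 = 10, and it's reachable by doing all non-successors before phase 16.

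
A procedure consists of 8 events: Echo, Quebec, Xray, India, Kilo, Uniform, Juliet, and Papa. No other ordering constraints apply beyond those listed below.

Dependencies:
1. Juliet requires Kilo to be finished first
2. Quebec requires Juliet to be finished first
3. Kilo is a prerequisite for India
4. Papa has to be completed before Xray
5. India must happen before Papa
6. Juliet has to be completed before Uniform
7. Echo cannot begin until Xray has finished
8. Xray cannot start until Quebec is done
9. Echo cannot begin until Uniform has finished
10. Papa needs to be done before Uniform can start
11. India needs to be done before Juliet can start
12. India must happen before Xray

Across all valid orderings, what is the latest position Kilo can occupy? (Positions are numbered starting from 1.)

1

Following every chain forward from Kilo, the events that must come later are Echo, Quebec, Xray, India, Uniform, Juliet, Papa — 7 of them.
So at least 7 events follow Kilo, putting Kilo no later than position 1. That position is achievable by scheduling everything else first.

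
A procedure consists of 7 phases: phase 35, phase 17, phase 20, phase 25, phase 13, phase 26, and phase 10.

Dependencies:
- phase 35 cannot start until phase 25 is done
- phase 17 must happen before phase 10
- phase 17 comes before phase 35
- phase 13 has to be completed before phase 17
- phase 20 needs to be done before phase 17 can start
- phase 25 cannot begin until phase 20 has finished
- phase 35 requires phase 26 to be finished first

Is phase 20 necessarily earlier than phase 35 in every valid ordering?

Chaining the stated constraints: phase 20 → phase 17 → phase 35.
That forces phase 20 before phase 35 in every valid schedule.

Yes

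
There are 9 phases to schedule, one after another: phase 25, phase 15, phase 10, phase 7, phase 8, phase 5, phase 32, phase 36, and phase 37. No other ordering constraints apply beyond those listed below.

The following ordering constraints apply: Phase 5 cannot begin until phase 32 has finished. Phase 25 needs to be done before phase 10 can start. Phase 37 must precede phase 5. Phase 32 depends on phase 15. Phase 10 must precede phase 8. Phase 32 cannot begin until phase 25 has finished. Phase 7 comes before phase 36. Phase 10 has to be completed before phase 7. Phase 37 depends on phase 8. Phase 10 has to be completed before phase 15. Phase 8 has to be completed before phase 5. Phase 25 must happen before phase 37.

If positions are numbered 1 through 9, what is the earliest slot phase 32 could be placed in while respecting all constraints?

Every phase that must precede phase 32 has to come before it. Tracing all chains that end at phase 32, those phases are: phase 25, phase 15, phase 10 — 3 in total.
So at minimum 3 phases come before phase 32, putting phase 32 no earlier than position 4. That position is achievable by scheduling exactly those predecessors first.

4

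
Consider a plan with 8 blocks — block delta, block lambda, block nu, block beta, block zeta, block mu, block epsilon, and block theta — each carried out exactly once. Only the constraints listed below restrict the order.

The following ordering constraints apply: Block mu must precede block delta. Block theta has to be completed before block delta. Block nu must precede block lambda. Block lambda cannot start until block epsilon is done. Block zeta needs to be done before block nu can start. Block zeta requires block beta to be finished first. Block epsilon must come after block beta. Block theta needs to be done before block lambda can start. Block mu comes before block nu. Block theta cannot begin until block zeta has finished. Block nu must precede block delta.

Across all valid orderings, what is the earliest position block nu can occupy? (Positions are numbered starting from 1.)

Every block that must precede block nu has to come before it. Tracing all chains that end at block nu, those blocks are: block beta, block zeta, block mu — 3 in total.
With 3 mandatory predecessors, the earliest block nu can sit is position 3+1 = 4, and placing just those 3 first achieves it.

4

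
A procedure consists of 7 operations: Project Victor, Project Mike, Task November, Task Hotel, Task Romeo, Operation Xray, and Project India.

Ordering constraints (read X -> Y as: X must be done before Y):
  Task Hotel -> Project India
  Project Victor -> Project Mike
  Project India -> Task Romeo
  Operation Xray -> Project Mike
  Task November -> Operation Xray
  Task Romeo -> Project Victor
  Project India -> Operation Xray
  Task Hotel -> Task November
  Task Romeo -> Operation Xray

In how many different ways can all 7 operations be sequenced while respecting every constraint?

Task Hotel is the only operation with nothing required before it, so every ordering starts there.
Counting all ways to extend the partial order to a total order gives 7.

7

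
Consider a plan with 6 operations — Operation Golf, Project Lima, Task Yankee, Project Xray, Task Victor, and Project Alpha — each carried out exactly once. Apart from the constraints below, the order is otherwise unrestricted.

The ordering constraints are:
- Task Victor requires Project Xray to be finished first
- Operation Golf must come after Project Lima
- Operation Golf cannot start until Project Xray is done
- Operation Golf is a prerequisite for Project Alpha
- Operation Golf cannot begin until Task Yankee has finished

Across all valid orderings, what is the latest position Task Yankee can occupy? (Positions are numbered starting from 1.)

4

Every operation that must follow Task Yankee has to come after it. Tracing all chains starting from Task Yankee, those operations are: Operation Golf, Project Alpha — 2 in total.
So at least 2 operations follow Task Yankee, putting Task Yankee no later than position 4. That position is achievable by scheduling everything else first.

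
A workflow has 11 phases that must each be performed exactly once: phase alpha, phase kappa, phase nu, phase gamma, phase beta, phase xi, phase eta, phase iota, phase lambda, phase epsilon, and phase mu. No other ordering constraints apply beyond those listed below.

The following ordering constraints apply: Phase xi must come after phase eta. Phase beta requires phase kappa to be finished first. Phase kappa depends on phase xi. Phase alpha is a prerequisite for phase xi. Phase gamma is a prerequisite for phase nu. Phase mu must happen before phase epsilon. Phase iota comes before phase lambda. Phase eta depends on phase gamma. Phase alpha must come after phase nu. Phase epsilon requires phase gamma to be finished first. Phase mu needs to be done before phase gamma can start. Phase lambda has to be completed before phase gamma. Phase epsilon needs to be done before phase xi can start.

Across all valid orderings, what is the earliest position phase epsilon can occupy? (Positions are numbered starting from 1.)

The phases that are forced before phase epsilon, directly or transitively, are phase gamma, phase iota, phase lambda, phase mu. That's 4 phases.
So at minimum 4 phases come before phase epsilon, putting phase epsilon no earlier than position 5. That position is achievable by scheduling exactly those predecessors first.

5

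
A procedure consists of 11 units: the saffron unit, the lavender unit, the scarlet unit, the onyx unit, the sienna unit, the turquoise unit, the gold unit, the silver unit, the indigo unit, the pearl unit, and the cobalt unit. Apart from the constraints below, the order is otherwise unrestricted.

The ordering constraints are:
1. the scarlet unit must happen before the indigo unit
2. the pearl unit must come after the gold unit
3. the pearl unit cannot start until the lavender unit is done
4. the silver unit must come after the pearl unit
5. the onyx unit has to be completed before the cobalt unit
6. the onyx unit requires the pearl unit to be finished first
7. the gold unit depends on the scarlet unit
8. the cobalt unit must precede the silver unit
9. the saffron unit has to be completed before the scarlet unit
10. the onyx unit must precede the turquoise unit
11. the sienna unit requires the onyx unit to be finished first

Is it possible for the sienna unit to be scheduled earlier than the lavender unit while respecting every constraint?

There is a dependency chain the lavender unit → the pearl unit → the onyx unit → the sienna unit, so the sienna unit always comes after the lavender unit.
So no valid ordering can have the sienna unit before the lavender unit.

No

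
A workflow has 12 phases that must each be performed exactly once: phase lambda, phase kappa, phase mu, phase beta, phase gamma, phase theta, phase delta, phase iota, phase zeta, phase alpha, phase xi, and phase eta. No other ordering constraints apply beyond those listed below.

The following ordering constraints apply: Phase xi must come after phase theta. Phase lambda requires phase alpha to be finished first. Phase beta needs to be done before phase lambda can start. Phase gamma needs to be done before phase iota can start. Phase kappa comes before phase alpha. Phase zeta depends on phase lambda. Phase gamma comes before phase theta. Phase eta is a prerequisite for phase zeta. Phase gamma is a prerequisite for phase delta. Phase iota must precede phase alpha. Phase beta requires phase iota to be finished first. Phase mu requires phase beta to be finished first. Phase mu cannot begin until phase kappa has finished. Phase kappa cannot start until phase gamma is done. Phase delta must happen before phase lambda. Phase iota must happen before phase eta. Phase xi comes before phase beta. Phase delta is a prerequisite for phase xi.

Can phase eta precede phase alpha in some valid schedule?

Yes

The constraints leave phase eta and phase alpha unordered relative to each other; nothing requires phase alpha earlier.
So a valid ordering placing phase eta earlier than phase alpha exists.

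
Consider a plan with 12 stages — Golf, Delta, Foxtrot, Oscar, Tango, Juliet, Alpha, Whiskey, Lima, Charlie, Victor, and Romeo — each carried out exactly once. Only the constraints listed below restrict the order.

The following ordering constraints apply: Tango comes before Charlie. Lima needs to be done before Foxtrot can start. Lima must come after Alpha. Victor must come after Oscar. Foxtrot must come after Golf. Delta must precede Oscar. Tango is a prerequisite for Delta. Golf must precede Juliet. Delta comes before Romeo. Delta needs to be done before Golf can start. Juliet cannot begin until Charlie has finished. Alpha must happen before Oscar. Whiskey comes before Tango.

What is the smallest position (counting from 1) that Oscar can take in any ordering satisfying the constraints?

The stages that are forced before Oscar, directly or transitively, are Delta, Tango, Alpha, Whiskey. That's 4 stages.
With 4 mandatory predecessors, the earliest Oscar can sit is position 4+1 = 5, and placing just those 4 first achieves it.

5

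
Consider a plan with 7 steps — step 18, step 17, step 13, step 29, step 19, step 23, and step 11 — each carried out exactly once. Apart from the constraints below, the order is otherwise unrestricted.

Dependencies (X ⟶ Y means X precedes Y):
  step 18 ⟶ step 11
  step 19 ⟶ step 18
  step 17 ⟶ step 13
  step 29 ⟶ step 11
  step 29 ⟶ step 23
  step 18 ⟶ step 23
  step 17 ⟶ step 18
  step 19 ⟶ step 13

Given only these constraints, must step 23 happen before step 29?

In fact the dependencies run the other way: step 29 → step 23.
So step 23 never precedes step 29.

No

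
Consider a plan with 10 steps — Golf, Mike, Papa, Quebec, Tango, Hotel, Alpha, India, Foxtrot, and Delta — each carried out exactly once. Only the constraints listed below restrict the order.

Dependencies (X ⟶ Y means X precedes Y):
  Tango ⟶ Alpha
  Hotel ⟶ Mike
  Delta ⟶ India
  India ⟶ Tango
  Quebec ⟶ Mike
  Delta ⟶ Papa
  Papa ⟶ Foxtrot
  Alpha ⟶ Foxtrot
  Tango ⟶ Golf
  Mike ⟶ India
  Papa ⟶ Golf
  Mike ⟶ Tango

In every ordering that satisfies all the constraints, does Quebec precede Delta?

No chain of constraints connects Quebec to Delta in either direction.
There exist valid orderings with Delta before Quebec, so Quebec is not required to come first.

No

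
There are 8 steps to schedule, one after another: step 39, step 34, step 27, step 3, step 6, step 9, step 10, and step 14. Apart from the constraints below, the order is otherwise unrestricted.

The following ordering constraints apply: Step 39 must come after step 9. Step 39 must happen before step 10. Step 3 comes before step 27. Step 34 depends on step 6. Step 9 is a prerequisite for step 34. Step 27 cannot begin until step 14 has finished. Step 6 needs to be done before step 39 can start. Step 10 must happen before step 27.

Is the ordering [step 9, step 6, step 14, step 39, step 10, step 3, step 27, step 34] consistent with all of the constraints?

Yes

Checking each listed constraint against this order: for instance, step 9 is in position 1 and step 34 in position 8, so that constraint holds — and the remaining constraints check out the same way.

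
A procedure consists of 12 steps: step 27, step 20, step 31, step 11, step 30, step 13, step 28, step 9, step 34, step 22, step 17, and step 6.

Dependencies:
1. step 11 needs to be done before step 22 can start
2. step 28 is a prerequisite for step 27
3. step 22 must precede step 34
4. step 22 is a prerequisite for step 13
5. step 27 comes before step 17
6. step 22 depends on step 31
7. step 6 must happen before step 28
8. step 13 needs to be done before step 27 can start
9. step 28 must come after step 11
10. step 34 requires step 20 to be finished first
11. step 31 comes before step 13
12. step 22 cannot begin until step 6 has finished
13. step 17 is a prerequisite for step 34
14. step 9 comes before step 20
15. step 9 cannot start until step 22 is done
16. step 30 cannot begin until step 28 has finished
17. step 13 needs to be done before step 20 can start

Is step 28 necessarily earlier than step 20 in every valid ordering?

Nothing in the constraints links step 28 and step 20; they are unordered relative to each other.
There exist valid orderings with step 20 before step 28, so step 28 is not required to come first.

No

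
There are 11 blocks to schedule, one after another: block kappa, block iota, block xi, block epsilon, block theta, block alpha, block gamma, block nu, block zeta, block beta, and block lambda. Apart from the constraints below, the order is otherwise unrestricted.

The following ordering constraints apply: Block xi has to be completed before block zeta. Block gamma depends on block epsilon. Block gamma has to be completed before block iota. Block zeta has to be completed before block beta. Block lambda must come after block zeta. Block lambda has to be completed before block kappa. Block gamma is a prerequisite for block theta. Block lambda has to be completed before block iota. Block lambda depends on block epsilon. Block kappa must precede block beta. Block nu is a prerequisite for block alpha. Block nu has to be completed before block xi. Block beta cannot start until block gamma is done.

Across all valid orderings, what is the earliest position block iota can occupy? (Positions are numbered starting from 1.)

7

The blocks that are forced before block iota, directly or transitively, are block xi, block epsilon, block gamma, block nu, block zeta, block lambda. That's 6 blocks.
So at minimum 6 blocks come before block iota, putting block iota no earlier than position 7. That position is achievable by scheduling exactly those predecessors first.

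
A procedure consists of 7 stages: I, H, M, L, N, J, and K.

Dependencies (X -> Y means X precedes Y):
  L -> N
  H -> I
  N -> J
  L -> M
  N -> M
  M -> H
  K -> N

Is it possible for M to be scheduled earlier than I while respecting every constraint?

M is actually forced before I by the constraints, so certainly some valid ordering has M first.

Yes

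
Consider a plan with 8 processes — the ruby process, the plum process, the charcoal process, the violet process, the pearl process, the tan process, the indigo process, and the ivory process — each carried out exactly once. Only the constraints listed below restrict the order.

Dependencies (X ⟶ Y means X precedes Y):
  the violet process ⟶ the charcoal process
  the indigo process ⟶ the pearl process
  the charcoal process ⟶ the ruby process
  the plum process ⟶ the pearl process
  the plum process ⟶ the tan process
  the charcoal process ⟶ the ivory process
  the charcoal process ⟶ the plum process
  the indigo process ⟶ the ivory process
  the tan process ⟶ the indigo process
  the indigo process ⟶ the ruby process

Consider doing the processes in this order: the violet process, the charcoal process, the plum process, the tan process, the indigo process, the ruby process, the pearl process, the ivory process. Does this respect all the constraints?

Yes

Checking each listed constraint against this order: for instance, the charcoal process is in position 2 and the ivory process in position 8, so that constraint holds — and the remaining constraints check out the same way.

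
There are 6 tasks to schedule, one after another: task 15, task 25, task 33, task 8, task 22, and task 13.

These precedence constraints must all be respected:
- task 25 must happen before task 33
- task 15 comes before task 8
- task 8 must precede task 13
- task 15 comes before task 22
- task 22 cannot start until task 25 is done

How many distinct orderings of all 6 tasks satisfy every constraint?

35

The tasks with no prerequisites are task 15, task 25; any of them can be placed first.
Systematically extending each partial ordering one task at a time and counting, there are 35 complete orderings.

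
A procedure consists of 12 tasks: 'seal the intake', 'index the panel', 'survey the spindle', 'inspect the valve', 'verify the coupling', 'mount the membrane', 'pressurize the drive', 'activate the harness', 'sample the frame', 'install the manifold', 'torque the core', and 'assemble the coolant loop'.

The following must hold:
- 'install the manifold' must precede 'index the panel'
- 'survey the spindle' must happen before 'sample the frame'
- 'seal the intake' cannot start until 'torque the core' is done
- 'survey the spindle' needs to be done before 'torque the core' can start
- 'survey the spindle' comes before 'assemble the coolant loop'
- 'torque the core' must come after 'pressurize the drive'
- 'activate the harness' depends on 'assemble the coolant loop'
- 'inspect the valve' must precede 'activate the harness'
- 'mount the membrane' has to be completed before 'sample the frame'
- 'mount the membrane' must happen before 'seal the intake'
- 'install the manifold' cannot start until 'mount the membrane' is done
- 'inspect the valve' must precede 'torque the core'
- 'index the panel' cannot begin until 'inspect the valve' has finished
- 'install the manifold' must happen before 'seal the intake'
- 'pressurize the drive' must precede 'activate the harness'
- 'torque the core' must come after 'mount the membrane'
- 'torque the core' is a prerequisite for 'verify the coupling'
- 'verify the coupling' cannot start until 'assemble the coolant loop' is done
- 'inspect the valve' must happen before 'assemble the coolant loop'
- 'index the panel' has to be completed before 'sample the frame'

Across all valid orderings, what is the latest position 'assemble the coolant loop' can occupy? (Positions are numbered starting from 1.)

10

Every task that must follow 'assemble the coolant loop' has to come after it. Tracing all chains starting from 'assemble the coolant loop', those tasks are: 'verify the coupling', 'activate the harness' — 2 in total.
So at least 2 tasks follow 'assemble the coolant loop', putting 'assemble the coolant loop' no later than position 10. That position is achievable by scheduling everything else first.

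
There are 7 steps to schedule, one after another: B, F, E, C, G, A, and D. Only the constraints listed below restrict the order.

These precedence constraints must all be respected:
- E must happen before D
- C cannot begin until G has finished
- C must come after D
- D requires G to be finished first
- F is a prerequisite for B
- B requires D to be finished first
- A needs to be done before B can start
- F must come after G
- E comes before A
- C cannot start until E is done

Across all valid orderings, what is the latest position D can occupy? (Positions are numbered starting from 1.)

Every step that must follow D has to come after it. Tracing all chains starting from D, those steps are: B, C — 2 in total.
With 2 mandatory successors out of 7 steps total, the latest slot for D is 7−2 = 5, and it's reachable by doing all non-successors before D.

5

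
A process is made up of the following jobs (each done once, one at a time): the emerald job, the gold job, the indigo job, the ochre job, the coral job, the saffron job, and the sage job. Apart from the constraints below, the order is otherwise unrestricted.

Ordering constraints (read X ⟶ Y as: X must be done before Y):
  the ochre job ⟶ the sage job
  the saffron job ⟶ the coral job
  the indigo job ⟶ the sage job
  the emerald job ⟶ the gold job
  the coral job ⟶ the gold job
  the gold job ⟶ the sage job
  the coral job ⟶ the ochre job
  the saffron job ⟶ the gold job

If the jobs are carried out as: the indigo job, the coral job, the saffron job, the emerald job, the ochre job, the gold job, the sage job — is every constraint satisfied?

Here the saffron job comes after the coral job.
Since the saffron job is required before the coral job, the ordering is invalid.

No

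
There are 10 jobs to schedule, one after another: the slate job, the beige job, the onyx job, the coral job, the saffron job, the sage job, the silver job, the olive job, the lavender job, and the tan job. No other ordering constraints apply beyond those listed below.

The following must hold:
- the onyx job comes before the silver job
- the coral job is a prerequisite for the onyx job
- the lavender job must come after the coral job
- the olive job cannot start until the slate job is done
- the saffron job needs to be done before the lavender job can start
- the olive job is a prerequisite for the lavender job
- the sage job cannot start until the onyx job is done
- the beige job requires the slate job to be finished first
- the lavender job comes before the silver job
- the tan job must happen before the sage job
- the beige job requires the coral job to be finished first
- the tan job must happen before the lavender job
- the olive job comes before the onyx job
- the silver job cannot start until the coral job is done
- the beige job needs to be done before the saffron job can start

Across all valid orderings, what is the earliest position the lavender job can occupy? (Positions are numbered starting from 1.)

Working backwards through the constraints from the lavender job, its full set of required predecessors is the slate job, the beige job, the coral job, the saffron job, the olive job, the tan job — 6 of them.
So at minimum 6 jobs come before the lavender job, putting the lavender job no earlier than position 7. That position is achievable by scheduling exactly those predecessors first.

7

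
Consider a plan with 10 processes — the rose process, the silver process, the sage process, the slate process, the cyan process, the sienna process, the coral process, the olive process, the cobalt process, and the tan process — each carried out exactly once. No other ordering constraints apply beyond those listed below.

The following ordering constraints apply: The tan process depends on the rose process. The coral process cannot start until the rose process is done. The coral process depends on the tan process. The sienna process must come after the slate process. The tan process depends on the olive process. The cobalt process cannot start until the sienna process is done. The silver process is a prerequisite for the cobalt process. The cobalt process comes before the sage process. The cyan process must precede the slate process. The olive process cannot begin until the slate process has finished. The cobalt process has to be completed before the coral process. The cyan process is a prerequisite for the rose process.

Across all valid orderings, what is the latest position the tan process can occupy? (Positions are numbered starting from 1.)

The only process forced after the tan process (directly or by a chain) is the coral process.
With 1 mandatory successor out of 10 processes total, the latest slot for the tan process is 10−1 = 9, and it's reachable by doing all non-successors before the tan process.

9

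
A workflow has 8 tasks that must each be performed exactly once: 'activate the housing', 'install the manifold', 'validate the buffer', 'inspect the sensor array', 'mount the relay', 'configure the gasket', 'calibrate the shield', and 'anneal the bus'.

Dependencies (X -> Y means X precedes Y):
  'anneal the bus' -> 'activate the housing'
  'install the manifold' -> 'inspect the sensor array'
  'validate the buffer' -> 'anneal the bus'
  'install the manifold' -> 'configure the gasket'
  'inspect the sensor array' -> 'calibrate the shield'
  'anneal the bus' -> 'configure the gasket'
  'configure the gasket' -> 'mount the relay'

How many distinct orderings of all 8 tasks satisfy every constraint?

The tasks with no prerequisites are 'install the manifold', 'validate the buffer'; any of them can be placed first.
Counting all ways to extend the partial order to a total order gives 144.

144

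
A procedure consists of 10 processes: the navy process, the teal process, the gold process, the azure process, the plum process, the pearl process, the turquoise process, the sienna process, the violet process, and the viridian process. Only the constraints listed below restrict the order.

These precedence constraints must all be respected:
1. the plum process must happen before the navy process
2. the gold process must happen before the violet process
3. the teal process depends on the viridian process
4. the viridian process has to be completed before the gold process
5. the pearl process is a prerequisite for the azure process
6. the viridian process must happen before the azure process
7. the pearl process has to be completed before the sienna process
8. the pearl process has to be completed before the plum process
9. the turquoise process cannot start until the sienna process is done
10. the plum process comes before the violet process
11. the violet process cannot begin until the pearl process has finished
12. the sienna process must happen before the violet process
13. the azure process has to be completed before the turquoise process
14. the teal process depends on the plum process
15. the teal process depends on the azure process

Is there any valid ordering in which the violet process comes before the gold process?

The constraints give a chain the gold process → the violet process, which forces the gold process before the violet process.
So no valid ordering can have the violet process before the gold process.

No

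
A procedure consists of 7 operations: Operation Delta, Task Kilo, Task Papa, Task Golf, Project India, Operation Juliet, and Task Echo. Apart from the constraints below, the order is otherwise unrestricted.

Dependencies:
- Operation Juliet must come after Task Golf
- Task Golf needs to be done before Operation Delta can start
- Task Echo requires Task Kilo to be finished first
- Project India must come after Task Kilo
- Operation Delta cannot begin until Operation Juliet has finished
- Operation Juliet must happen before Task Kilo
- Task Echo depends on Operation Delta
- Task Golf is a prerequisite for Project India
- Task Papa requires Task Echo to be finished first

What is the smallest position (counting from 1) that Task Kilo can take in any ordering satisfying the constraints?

3

Working backwards through the constraints from Task Kilo, its full set of required predecessors is Task Golf, Operation Juliet — 2 of them.
With 2 mandatory predecessors, the earliest Task Kilo can sit is position 2+1 = 3, and placing just those 2 first achieves it.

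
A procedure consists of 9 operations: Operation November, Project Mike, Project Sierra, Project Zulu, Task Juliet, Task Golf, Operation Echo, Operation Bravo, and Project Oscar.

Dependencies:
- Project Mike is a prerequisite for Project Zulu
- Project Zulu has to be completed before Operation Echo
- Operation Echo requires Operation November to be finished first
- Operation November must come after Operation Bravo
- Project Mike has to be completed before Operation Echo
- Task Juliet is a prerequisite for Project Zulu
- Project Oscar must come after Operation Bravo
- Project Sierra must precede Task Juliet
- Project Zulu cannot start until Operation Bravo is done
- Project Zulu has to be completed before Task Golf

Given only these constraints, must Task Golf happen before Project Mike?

No

There is a chain Project Mike → Project Zulu → Task Golf, which puts Project Mike before Task Golf.
So Task Golf never precedes Project Mike.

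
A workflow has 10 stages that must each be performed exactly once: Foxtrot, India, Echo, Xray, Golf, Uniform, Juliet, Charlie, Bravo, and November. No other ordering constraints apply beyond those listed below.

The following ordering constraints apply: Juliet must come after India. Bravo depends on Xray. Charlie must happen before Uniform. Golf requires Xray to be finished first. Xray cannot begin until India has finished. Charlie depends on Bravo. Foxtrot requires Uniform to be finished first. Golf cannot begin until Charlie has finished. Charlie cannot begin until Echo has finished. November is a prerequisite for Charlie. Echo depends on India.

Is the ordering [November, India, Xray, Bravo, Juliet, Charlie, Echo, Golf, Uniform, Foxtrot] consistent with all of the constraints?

No

In the proposed order, Charlie appears before Echo.
Since Echo is required before Charlie, the ordering is invalid.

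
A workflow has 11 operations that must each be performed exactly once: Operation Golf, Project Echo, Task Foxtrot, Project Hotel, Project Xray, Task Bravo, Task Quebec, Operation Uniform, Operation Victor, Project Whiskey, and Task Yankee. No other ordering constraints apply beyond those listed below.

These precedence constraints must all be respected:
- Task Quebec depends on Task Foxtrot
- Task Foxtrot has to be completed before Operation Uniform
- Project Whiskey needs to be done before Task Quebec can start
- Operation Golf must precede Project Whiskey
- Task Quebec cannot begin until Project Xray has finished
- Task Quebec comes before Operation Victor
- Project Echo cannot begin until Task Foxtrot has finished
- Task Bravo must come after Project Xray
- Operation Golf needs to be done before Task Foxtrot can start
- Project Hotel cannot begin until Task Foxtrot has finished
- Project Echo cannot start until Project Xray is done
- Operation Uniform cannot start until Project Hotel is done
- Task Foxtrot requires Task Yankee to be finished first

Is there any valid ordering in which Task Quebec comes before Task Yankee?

There is a dependency chain Task Yankee → Task Foxtrot → Task Quebec, so Task Quebec always comes after Task Yankee.
So no valid ordering can have Task Quebec before Task Yankee.

No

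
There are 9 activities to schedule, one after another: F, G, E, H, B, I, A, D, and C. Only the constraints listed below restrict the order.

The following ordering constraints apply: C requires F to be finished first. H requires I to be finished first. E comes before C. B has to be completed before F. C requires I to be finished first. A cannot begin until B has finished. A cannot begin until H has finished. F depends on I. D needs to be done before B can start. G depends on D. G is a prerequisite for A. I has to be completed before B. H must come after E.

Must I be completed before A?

Tracing the constraints gives a chain: I → H → A.
So I must precede A in any valid ordering.

Yes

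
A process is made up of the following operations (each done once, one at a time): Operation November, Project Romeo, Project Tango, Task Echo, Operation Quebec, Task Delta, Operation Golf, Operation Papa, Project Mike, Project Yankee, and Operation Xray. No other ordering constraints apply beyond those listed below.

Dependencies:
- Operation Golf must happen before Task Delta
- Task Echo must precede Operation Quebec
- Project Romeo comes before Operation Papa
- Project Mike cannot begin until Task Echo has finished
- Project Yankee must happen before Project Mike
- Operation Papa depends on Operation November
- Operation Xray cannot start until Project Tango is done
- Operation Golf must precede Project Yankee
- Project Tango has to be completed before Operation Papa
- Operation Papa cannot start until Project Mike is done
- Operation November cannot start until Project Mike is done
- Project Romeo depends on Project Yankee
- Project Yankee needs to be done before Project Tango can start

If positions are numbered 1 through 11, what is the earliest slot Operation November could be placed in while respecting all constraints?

The operations that are forced before Operation November, directly or transitively, are Task Echo, Operation Golf, Project Mike, Project Yankee. That's 4 operations.
So at minimum 4 operations come before Operation November, putting Operation November no earlier than position 5. That position is achievable by scheduling exactly those predecessors first.

5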